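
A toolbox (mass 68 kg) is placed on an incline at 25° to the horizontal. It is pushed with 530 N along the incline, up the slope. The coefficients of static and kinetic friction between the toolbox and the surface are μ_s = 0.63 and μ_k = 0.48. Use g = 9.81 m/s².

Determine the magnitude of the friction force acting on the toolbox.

f ≈ 248 N (down the incline)

Normal force: N = m g cos θ = 68 × 9.81 × cos 25° = 604.6 N.
For equilibrium along the incline the friction force must supply f = m g sin θ − P = 281.9 − 530 = -248.1 N (positive meaning up-slope).
Maximum static friction available: μ_s N = 0.63 × 604.6 = 380.9 N.
Since |-248.1| ≤ 380.9 N, the toolbox remains in static equilibrium and friction takes exactly the required value.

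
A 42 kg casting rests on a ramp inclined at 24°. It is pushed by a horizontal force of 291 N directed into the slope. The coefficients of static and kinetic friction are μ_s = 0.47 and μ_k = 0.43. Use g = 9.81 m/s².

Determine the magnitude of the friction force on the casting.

The horizontal push has a component P sin θ into the surface, so N = m g cos θ + P sin θ = 376.4 + 118.4 = 494.8 N.
Parallel to the incline: P cos θ − m g sin θ = 265.8 − 167.6 = 98.26 N; the friction needed to balance this is 98.26 N acting down the slope.
The limit of static friction is μ_s N = 232.5 N.
Since 98.26 N is within the 232.5 N limit, the casting stays put and friction is exactly 98.3 N.

f ≈ 98.3 N (down the incline)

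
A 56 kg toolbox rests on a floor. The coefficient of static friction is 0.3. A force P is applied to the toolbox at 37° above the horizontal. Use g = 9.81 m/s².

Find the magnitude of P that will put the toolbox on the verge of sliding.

N = m g − P sin α (the pull lifts the toolbox).
At impending slip, P cos α = μ_s N = μ_s (m g − P sin α).
Solving: P (cos α + μ_s sin α) = μ_s m g → P = 0.3×549/(cos 37° + 0.3 sin 37°) = 165/0.9792 = 168 N.

P ≈ 168 N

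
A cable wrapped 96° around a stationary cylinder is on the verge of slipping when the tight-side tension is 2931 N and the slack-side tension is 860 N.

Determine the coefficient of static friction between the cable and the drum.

μ ≈ 0.732

T₂/T₁ = e^{μβ} → μ = ln(T₂/T₁)/β.
β = 96° = 1.676 rad.
μ = ln(2931/860)/1.676 = ln(3.408)/1.676 = 0.732.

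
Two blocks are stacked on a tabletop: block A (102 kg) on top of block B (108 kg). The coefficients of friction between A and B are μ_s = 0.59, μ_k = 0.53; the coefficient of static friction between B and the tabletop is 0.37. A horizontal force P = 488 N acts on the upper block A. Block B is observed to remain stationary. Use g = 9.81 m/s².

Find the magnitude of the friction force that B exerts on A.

The normal force B exerts on A is simply A's weight, N₁ = 1001 N.
Maximum static friction on A from B: μ_s N₁ = 0.59×1001 = 590.4 N.
Since P = 488 N ≤ 590.4 N, A does not slip on B; friction on A equals P = 488 N.
By Newton's third law B feels 488 N forward from A. With B stationary, the floor's static friction on B balances it: f₂ = 488 N (well within μ_s(m_A+m_B)g = 762.2 N).

f ≈ 488 N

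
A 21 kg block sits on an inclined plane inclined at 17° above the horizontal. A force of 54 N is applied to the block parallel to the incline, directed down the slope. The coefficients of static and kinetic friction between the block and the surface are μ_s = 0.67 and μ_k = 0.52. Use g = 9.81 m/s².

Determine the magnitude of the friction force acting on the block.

Perpendicular to the surface, N = m g cos θ = 21·9.81·cos 17° = 197 N.
For equilibrium along the incline the friction force must supply f = m g sin θ + P = 60.23 + 54 = 114.2 N (positive meaning up-slope).
The static-friction ceiling is μ_s N = 0.67 × 197 = 132 N.
Since |114.2| ≤ 132 N, static friction is sufficient; f equals the required value, not μ_s N.

f ≈ 114 N (up the incline)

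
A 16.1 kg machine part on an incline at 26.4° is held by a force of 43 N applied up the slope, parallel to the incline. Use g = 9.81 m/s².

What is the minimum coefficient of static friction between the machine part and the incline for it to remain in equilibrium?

μ_s,min ≈ 0.192

N = m g cos θ = 141.5 N.
Friction must make up the shortfall along the incline: f = m g sin θ − P = 70.23 − 43 = 27.23 N.
At the threshold f = μ_s N, so μ_s,min = 27.23/141.5 = 0.192.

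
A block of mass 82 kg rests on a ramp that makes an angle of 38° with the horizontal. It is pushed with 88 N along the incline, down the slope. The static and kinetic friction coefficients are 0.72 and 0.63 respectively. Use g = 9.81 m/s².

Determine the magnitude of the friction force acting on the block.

f ≈ 399 N (up the incline)

Normal force: N = m g cos θ = 82 × 9.81 × cos 38° = 633.9 N.
Parallel to the incline, ΣF = 0 gives f = m g sin θ + P = 495.3 + 88 = 583.3 N (up-slope positive).
The static-friction ceiling is μ_s N = 0.72 × 633.9 = 456.4 N.
Since |583.3| > 456.4 N, static friction cannot hold it; the block slides down the incline and kinetic friction applies: f = μ_k N = 0.63 × 633.9 = 399 N.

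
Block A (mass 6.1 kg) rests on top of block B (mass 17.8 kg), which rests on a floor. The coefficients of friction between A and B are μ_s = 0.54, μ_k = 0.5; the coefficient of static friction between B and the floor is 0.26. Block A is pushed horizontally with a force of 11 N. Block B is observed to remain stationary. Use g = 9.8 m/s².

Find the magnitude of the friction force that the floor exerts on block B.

f ≈ 11 N

Normal force at the A–B interface: N₁ = m_A g = 59.78 N.
So the A–B interface can sustain at most μ_s N₁ = 32.28 N of static friction.
Since P = 11 N ≤ 32.28 N, A does not slip on B; friction on A equals P = 11 N.
By Newton's third law B feels 11 N forward from A. With B stationary, the floor's static friction on B balances it: f₂ = 11 N (well within μ_s(m_A+m_B)g = 60.9 N).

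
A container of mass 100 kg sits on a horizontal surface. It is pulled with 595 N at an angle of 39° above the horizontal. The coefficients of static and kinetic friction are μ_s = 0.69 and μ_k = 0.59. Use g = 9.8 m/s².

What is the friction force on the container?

Vertical equilibrium gives N = m g − P sin α = 605.6 N.
For equilibrium, f = P cos α = 595×cos 39° = 462.4 N.
The static-friction limit is μ_s N = 417.8 N.
The required friction exceeds μ_s N, so the container moves and f = μ_k N = 357 N.

f ≈ 357 N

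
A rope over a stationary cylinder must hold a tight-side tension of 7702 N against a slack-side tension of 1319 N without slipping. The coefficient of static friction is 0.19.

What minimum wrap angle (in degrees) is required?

β_min ≈ 532°

T₂/T₁ = e^{μβ} → β = ln(T₂/T₁)/μ.
β = ln(7702/1319)/0.19 = 1.765/0.19 = 9.287 rad.
In degrees: β = 9.287 × 180/π = 532°.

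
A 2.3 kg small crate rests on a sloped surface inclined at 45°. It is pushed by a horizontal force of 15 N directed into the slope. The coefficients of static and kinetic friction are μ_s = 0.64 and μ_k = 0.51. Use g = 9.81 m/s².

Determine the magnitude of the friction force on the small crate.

f ≈ 5.35 N (up the incline)

The horizontal push has a component P sin θ into the surface, so N = m g cos θ + P sin θ = 15.95 + 10.61 = 26.56 N.
Along the incline, the net driving force (taking up-slope positive) is P cos θ − m g sin θ = 10.61 − 15.95 = -5.348 N, so equilibrium requires friction f = 5.348 N (up-slope).
The limit of static friction is μ_s N = 17 N.
Since 5.348 N is within the 17 N limit, the small crate stays put and friction is exactly 5.35 N.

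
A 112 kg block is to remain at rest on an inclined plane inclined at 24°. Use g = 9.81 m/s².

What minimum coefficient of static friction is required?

At the slip threshold m g sin θ = μ_s m g cos θ, so μ_s,min = tan θ.
μ_s,min = tan 24° = 0.445.

μ_s,min ≈ 0.445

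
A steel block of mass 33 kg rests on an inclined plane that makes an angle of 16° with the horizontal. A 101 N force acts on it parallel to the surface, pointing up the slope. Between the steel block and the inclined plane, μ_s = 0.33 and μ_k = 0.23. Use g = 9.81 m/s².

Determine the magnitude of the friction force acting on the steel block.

f ≈ 11.8 N (down the incline)

The normal reaction is N = m g cos θ = 311.2 N.
Parallel to the incline, ΣF = 0 gives f = m g sin θ − P = 89.23 − 101 = -11.77 N (up-slope positive).
The static-friction ceiling is μ_s N = 0.33 × 311.2 = 102.7 N.
Since |-11.77| ≤ 102.7 N, static friction is sufficient; f equals the required value, not μ_s N.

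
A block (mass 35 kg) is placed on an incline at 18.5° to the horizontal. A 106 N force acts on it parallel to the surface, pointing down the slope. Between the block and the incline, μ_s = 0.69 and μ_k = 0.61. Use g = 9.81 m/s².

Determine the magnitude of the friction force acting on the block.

f ≈ 215 N (up the incline)

Normal force: N = m g cos θ = 35 × 9.81 × cos 18.5° = 325.6 N.
For equilibrium along the incline the friction force must supply f = m g sin θ + P = 108.9 + 106 = 214.9 N (positive meaning up-slope).
Static friction can supply at most μ_s N = 224.7 N.
Since |214.9| ≤ 224.7 N, no slip — friction simply equals what equilibrium demands.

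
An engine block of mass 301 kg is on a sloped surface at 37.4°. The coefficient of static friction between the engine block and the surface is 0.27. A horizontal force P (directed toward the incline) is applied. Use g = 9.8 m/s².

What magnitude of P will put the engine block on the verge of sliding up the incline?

At impending motion up the slope, friction acts down-slope at its limit: f = μ_s N.
Perpendicular to the incline: N = m g cos θ + P sin θ.
Along the incline: P cos θ = m g sin θ + μ_s N = m g sin θ + μ_s (m g cos θ + P sin θ).
Solving, P (cos θ − μ_s sin θ) = m g (sin θ + μ_s cos θ), so P = 301×9.8×(sin 37.4° + 0.27 cos 37.4°)/(cos 37.4° − 0.27 sin 37.4°) = 2950×0.8219/0.6304 = 3850 N.

P ≈ 3850 N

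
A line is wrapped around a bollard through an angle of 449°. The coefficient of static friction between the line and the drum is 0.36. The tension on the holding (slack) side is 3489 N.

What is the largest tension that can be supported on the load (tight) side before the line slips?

T_max ≈ 58600 N

At impending slip the capstan equation gives T₂/T₁ = e^{μβ} with β in radians.
β = 449° × π/180 = 7.837 rad.
e^{μβ} = e^{0.36×7.837} = 16.8.
T₂ = T₁ · e^{μβ} = 3489 × 16.8 = 58600 N.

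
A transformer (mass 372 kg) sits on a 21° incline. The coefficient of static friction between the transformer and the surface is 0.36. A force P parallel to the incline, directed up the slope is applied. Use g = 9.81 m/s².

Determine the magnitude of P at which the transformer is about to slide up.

At impending motion up the slope, friction acts down-slope at its limit: f = μ_s N.
P is parallel to the surface, so N = m g cos θ = 3410 N.
Along the incline: P = m g sin θ + μ_s N = 1310 + 0.36×3410 = 2530 N.

P ≈ 2530 N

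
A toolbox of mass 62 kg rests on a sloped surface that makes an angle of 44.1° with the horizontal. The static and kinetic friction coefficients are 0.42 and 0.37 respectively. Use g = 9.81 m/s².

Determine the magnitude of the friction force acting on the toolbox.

f ≈ 162 N (up the incline)

Normal force: N = m g cos θ = 62 × 9.81 × cos 44.1° = 436.8 N.
Along the slope the weight component is m g sin θ = 423.3 N; friction must supply exactly this, acting up-slope.
Static friction can supply at most μ_s N = 183.4 N.
|423.3| exceeds 183.4 N, so the toolbox slips down-slope; friction is kinetic, f = μ_k N = 0.37×436.8 = 162 N.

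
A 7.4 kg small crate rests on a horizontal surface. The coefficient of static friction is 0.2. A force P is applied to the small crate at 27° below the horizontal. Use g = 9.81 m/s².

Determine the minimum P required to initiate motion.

P ≈ 18.1 N

N = m g + P sin α (the push presses the small crate into the horizontal surface).
At impending slip, P cos α = μ_s N = μ_s (m g + P sin α).
Solving: P (cos α − μ_s sin α) = μ_s m g → P = 0.2×72.6/(cos 27° − 0.2 sin 27°) = 14.5/0.8002 = 18.1 N.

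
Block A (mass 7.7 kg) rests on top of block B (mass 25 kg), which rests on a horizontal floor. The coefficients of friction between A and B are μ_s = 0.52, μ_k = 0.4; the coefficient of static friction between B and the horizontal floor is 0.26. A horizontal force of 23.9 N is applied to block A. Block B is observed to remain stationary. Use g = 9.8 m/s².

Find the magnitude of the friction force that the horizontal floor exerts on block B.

f ≈ 23.9 N

Normal force at the A–B interface: N₁ = m_A g = 75.46 N.
So the A–B interface can sustain at most μ_s N₁ = 39.24 N of static friction.
Since P = 23.9 N ≤ 39.24 N, A does not slip on B; friction on A equals P = 23.9 N.
By Newton's third law B feels 23.9 N forward from A. With B stationary, the floor's static friction on B balances it: f₂ = 23.9 N (well within μ_s(m_A+m_B)g = 83.32 N).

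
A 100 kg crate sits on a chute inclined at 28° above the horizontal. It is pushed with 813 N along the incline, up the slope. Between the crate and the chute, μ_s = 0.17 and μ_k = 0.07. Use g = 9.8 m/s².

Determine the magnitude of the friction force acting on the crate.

f ≈ 60.6 N (down the incline)

Normal force: N = m g cos θ = 100 × 9.8 × cos 28° = 865.3 N.
For equilibrium along the incline the friction force must supply f = m g sin θ − P = 460.1 − 813 = -352.9 N (positive meaning up-slope).
Maximum static friction available: μ_s N = 0.17 × 865.3 = 147.1 N.
Since |-352.9| > 147.1 N, static friction cannot hold it; the crate slides up the incline and kinetic friction applies: f = μ_k N = 0.07 × 865.3 = 60.6 N.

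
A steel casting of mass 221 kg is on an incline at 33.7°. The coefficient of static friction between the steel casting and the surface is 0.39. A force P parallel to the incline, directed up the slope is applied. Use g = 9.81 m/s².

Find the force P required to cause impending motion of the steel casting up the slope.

P ≈ 1910 N

At impending motion up the slope, friction acts down-slope at its limit: f = μ_s N.
P is parallel to the surface, so N = m g cos θ = 1800 N.
Along the incline: P = m g sin θ + μ_s N = 1200 + 0.39×1800 = 1910 N.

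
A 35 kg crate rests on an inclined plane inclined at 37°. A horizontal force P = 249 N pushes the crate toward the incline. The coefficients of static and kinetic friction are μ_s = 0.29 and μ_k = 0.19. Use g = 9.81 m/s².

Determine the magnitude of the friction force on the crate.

f ≈ 7.77 N (up the incline)

Resolve perpendicular to the incline: N = m g cos θ + P sin θ = 35×9.81×cos 37° + 249×sin 37° = 424.1 N.
Parallel to the incline: P cos θ − m g sin θ = 198.9 − 206.6 = -7.773 N; the friction needed to balance this is 7.773 N acting up the slope.
The limit of static friction is μ_s N = 123 N.
|f_req| = 7.773 ≤ 123 N → the crate is in equilibrium; friction equals the required value.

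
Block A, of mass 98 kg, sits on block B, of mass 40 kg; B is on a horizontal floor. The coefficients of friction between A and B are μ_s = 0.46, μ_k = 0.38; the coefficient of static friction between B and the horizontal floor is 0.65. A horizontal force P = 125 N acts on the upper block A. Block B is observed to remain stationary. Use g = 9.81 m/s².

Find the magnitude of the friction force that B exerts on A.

f ≈ 125 N

Between the blocks, N₁ = m_A g = 961.4 N.
Maximum static friction on A from B: μ_s N₁ = 0.46×961.4 = 442.2 N.
Since P = 125 N ≤ 442.2 N, A does not slip on B; friction on A equals P = 125 N.
B experiences an equal 125 N forward from A (third law). B is in equilibrium, so the floor supplies f₂ = 125 N of static friction (limit μ_s(m_A+m_B)g = 880 N, not exceeded).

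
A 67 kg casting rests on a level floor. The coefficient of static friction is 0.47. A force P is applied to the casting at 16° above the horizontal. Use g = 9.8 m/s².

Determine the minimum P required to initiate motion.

P ≈ 283 N

N = m g − P sin α (the pull lifts the casting).
At impending slip, P cos α = μ_s N = μ_s (m g − P sin α).
Solving: P (cos α + μ_s sin α) = μ_s m g → P = 0.47×657/(cos 16° + 0.47 sin 16°) = 309/1.091 = 283 N.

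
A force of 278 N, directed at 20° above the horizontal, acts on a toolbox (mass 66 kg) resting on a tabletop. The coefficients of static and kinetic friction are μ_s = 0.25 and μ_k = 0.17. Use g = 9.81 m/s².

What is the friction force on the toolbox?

N = m g − P sin α = 647.5 − 278×sin 20° = 552.4 N.
Horizontally, friction must balance P cos α = 261.2 N.
The static-friction limit is μ_s N = 138.1 N.
The required friction exceeds μ_s N, so the toolbox moves and f = μ_k N = 93.9 N.

f ≈ 93.9 N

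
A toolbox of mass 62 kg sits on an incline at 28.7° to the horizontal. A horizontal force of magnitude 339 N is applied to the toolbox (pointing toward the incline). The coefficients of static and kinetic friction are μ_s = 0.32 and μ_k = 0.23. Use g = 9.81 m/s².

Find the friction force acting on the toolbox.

f ≈ 5.27 N (down the incline)

Normal direction: N = m g cos θ + P sin θ = 696.3 N.
Parallel to the incline: P cos θ − m g sin θ = 297.4 − 292.1 = 5.271 N; the friction needed to balance this is 5.271 N acting down the slope.
Maximum static friction: μ_s N = 0.32 × 696.3 = 222.8 N.
Since 5.271 N is within the 222.8 N limit, the toolbox stays put and friction is exactly 5.27 N.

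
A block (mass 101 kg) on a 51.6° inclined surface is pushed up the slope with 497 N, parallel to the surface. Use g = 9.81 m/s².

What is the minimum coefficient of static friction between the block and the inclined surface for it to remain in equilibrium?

μ_s,min ≈ 0.454

N = m g cos θ = 615.4 N.
Friction must make up the shortfall along the incline: f = m g sin θ − P = 776.5 − 497 = 279.5 N.
At the threshold f = μ_s N, so μ_s,min = 279.5/615.4 = 0.454.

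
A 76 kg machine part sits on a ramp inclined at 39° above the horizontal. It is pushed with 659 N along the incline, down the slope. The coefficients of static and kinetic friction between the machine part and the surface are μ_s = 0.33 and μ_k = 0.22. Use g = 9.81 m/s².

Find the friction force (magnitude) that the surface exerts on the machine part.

Normal force: N = m g cos θ = 76 × 9.81 × cos 39° = 579.4 N.
For equilibrium along the incline the friction force must supply f = m g sin θ + P = 469.2 + 659 = 1128 N (positive meaning up-slope).
Static friction can supply at most μ_s N = 191.2 N.
|1128| exceeds 191.2 N, so the machine part slips down-slope; friction is kinetic, f = μ_k N = 0.22×579.4 = 127 N.

f ≈ 127 N (up the incline)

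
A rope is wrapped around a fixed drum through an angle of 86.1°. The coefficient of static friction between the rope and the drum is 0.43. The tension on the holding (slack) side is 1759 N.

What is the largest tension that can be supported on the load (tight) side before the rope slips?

At impending slip the capstan equation gives T₂/T₁ = e^{μβ} with β in radians.
β = 86.1° × π/180 = 1.503 rad.
e^{μβ} = e^{0.43×1.503} = 1.908.
T₂ = T₁ · e^{μβ} = 1759 × 1.908 = 3360 N.

T_max ≈ 3360 N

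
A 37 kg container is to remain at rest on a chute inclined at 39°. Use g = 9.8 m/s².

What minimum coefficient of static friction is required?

At the slip threshold m g sin θ = μ_s m g cos θ, so μ_s,min = tan θ.
μ_s,min = tan 39° = 0.81.

μ_s,min ≈ 0.81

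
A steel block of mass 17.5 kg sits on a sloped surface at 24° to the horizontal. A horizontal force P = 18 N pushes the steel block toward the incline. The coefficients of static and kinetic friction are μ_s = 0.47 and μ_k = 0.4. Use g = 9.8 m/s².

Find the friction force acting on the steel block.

f ≈ 53.3 N (up the incline)

The horizontal push has a component P sin θ into the surface, so N = m g cos θ + P sin θ = 156.7 + 7.321 = 164 N.
Along the incline, the net driving force (taking up-slope positive) is P cos θ − m g sin θ = 16.44 − 69.76 = -53.31 N, so equilibrium requires friction f = 53.31 N (up-slope).
Maximum static friction: μ_s N = 0.47 × 164 = 77.08 N.
|f_req| = 53.31 ≤ 77.08 N → the steel block is in equilibrium; friction equals the required value.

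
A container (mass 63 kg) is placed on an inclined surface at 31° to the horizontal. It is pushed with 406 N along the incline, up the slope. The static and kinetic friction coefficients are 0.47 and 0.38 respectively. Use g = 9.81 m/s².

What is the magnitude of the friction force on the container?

The normal reaction is N = m g cos θ = 529.8 N.
The friction needed for equilibrium is m g sin θ − P = 318.3 − 406 = -87.69 N, measured positive up-slope.
The static-friction ceiling is μ_s N = 0.47 × 529.8 = 249 N.
Since |-87.69| ≤ 249 N, no slip — friction simply equals what equilibrium demands.

f ≈ 87.7 N (down the incline)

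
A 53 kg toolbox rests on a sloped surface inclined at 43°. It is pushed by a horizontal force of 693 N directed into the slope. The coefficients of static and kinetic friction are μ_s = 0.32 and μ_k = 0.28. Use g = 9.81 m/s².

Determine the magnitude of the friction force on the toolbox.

Normal direction: N = m g cos θ + P sin θ = 852.9 N.
Along the incline, the net driving force (taking up-slope positive) is P cos θ − m g sin θ = 506.8 − 354.6 = 152.2 N, so equilibrium requires friction f = -152.2 N (down-slope).
Maximum static friction: μ_s N = 0.32 × 852.9 = 272.9 N.
Since 152.2 N is within the 272.9 N limit, the toolbox stays put and friction is exactly 152 N.

f ≈ 152 N (down the incline)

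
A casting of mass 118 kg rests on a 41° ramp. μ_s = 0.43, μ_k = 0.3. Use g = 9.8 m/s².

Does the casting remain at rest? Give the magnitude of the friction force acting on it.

f ≈ 262 N

N = m g cos θ = 873 N.
Down-slope weight component: m g sin θ = 759 N.
μ_s N = 375 N.
759 > 375 N, so it slides; kinetic friction f = μ_k N = 0.3×873 = 262 N.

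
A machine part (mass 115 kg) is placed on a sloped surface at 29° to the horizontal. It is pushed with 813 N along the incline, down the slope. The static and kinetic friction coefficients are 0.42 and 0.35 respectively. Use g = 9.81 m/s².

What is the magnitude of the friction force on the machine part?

f ≈ 345 N (up the incline)

The normal reaction is N = m g cos θ = 986.7 N.
For equilibrium along the incline the friction force must supply f = m g sin θ + P = 546.9 + 813 = 1360 N (positive meaning up-slope).
Maximum static friction available: μ_s N = 0.42 × 986.7 = 414.4 N.
|1360| exceeds 414.4 N, so the machine part slips down-slope; friction is kinetic, f = μ_k N = 0.35×986.7 = 345 N.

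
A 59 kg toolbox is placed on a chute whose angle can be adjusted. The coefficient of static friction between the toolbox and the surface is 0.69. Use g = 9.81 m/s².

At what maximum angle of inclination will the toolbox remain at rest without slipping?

At the slip threshold, m g sin θ = μ_s · m g cos θ, so tan θ = μ_s.
θ_max = arctan(0.69) = 34.6°.

θ_max ≈ 34.6°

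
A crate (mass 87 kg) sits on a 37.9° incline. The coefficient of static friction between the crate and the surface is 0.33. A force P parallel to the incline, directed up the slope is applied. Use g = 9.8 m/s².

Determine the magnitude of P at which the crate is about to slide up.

P ≈ 746 N

At impending motion up the slope, friction acts down-slope at its limit: f = μ_s N.
P is parallel to the surface, so N = m g cos θ = 673 N.
Along the incline: P = m g sin θ + μ_s N = 524 + 0.33×673 = 746 N.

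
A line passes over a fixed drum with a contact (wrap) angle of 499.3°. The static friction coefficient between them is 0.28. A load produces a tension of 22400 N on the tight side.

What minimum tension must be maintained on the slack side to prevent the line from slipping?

Capstan equation at impending slip: T_tight/T_slack = e^{μβ}.
β = 499.3° = 8.714 rad; e^{μβ} = e^{0.28×8.714} = 11.47.
T_slack = T_tight / e^{μβ} = 22400 / 11.47 = 1950 N.

T_min ≈ 1950 N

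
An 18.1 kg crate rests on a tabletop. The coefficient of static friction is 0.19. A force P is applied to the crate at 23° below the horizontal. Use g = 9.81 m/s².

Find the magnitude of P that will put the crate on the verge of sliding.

N = m g + P sin α (the push presses the crate into the tabletop).
At impending slip, P cos α = μ_s N = μ_s (m g + P sin α).
Solving: P (cos α − μ_s sin α) = μ_s m g → P = 0.19×178/(cos 23° − 0.19 sin 23°) = 33.7/0.8463 = 39.9 N.

P ≈ 39.9 N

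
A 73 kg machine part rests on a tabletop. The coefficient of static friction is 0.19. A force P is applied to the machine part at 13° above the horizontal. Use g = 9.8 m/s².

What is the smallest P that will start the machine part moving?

P ≈ 134 N

N = m g − P sin α (the pull lifts the machine part).
At impending slip, P cos α = μ_s N = μ_s (m g − P sin α).
Solving: P (cos α + μ_s sin α) = μ_s m g → P = 0.19×715/(cos 13° + 0.19 sin 13°) = 136/1.017 = 134 N.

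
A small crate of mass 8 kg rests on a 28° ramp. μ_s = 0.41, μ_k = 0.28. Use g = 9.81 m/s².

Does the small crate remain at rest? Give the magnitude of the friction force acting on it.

N = m g cos θ = 69.3 N.
Down-slope weight component: m g sin θ = 36.8 N.
μ_s N = 28.4 N.
36.8 > 28.4 N, so it slides; kinetic friction f = μ_k N = 0.28×69.3 = 19.4 N.

f ≈ 19.4 N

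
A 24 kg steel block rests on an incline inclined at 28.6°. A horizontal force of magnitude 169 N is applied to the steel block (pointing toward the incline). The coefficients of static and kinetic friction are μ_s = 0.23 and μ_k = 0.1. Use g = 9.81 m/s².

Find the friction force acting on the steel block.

Resolve perpendicular to the incline: N = m g cos θ + P sin θ = 24×9.81×cos 28.6° + 169×sin 28.6° = 287.6 N.
Parallel to the incline: P cos θ − m g sin θ = 148.4 − 112.7 = 35.68 N; the friction needed to balance this is 35.68 N acting down the slope.
The limit of static friction is μ_s N = 66.15 N.
|f_req| = 35.68 ≤ 66.15 N → the steel block is in equilibrium; friction equals the required value.

f ≈ 35.7 N (down the incline)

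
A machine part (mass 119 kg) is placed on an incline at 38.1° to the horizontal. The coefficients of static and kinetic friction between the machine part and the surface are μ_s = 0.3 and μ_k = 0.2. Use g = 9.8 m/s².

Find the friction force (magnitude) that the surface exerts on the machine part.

f ≈ 184 N (up the incline)

The normal reaction is N = m g cos θ = 917.7 N.
Along the slope the weight component is m g sin θ = 719.6 N; friction must supply exactly this, acting up-slope.
Maximum static friction available: μ_s N = 0.3 × 917.7 = 275.3 N.
|719.6| exceeds 275.3 N, so the machine part slips down-slope; friction is kinetic, f = μ_k N = 0.2×917.7 = 184 N.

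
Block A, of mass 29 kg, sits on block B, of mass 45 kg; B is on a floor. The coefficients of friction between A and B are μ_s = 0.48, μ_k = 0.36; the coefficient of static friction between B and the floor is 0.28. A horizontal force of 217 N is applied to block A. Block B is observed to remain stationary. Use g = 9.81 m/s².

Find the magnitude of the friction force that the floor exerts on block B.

The normal force B exerts on A is simply A's weight, N₁ = 284.5 N.
Maximum static friction on A from B: μ_s N₁ = 0.48×284.5 = 136.6 N.
P = 217 N exceeds that limit, so A slips over B and the interface friction becomes kinetic: f₁ = μ_k N₁ = 0.36×284.5 = 102 N.
By Newton's third law B feels 102 N forward from A. With B stationary, the floor's static friction on B balances it: f₂ = 102 N (well within μ_s(m_A+m_B)g = 203.3 N).

f ≈ 102 N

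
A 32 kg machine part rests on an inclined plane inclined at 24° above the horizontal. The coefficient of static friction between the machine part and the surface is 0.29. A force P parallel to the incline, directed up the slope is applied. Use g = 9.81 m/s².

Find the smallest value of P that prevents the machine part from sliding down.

P_min ≈ 44.5 N

The machine part tends to slide down (tan θ > μ_s), so at the point of impending slip friction acts up-slope at its limit: f = μ_s N.
P is parallel to the surface, so N = m g cos θ = 287 N.
Along the incline: P + μ_s N = m g sin θ, so P = 128 − 0.29×287 = 44.5 N.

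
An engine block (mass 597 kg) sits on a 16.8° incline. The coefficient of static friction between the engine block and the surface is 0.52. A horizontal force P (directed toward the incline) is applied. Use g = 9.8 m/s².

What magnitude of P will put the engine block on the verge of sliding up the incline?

P ≈ 5700 N

At impending motion up the slope, friction acts down-slope at its limit: f = μ_s N.
Perpendicular to the incline: N = m g cos θ + P sin θ.
Along the incline: P cos θ = m g sin θ + μ_s N = m g sin θ + μ_s (m g cos θ + P sin θ).
Solving, P (cos θ − μ_s sin θ) = m g (sin θ + μ_s cos θ), so P = 597×9.8×(sin 16.8° + 0.52 cos 16.8°)/(cos 16.8° − 0.52 sin 16.8°) = 5850×0.7868/0.807 = 5700 N.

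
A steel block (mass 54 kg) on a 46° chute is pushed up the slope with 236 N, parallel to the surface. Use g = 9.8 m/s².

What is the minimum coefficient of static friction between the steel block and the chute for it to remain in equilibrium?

μ_s,min ≈ 0.394

N = m g cos θ = 367.6 N.
Friction must make up the shortfall along the incline: f = m g sin θ − P = 380.7 − 236 = 144.7 N.
At the threshold f = μ_s N, so μ_s,min = 144.7/367.6 = 0.394.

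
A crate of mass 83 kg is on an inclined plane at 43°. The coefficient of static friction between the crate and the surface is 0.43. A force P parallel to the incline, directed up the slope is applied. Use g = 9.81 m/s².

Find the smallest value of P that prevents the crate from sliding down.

The crate tends to slide down (tan θ > μ_s), so at the point of impending slip friction acts up-slope at its limit: f = μ_s N.
P is parallel to the surface, so N = m g cos θ = 595 N.
Along the incline: P + μ_s N = m g sin θ, so P = 555 − 0.43×595 = 299 N.

P_min ≈ 299 N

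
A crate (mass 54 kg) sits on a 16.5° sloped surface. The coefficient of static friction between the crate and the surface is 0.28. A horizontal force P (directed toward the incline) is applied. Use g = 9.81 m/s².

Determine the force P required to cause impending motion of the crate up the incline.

At impending motion up the slope, friction acts down-slope at its limit: f = μ_s N.
Perpendicular to the incline: N = m g cos θ + P sin θ.
Along the incline: P cos θ = m g sin θ + μ_s N = m g sin θ + μ_s (m g cos θ + P sin θ).
Solving, P (cos θ − μ_s sin θ) = m g (sin θ + μ_s cos θ), so P = 54×9.81×(sin 16.5° + 0.28 cos 16.5°)/(cos 16.5° − 0.28 sin 16.5°) = 530×0.5525/0.8793 = 333 N.

P ≈ 333 N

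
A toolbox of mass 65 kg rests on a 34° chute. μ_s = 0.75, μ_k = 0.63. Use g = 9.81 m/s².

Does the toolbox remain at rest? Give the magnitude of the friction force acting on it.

f ≈ 357 N

N = m g cos θ = 529 N.
Down-slope weight component: m g sin θ = 357 N.
μ_s N = 396 N.
357 ≤ 396 N, so it stays put; friction = 357 N.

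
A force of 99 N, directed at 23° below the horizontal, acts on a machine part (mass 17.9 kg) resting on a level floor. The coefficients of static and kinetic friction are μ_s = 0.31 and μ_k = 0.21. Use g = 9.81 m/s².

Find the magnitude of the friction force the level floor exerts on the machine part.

N = m g + P sin α = 175.6 + 99×sin 23° = 214.3 N.
Horizontally, friction must balance P cos α = 91.13 N.
The static-friction limit is μ_s N = 66.43 N.
91.13 > 66.43 N → the machine part slides; f = μ_k N = 0.21×214.3 = 45 N.

f ≈ 45 N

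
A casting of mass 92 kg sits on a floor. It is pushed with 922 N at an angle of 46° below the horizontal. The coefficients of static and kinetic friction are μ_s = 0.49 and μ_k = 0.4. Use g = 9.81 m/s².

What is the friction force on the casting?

f ≈ 640 N

Vertical equilibrium gives N = m g + P sin α = 1566 N.
Horizontally, friction must balance P cos α = 640.5 N.
μ_s N = 0.49 × 1566 = 767.2 N.
640.5 ≤ 767.2 N → static; friction equals the required 640 N.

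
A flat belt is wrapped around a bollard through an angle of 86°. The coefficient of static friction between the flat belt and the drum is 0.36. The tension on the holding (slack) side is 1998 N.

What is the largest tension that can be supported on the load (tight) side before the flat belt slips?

At impending slip the capstan equation gives T₂/T₁ = e^{μβ} with β in radians.
β = 86° × π/180 = 1.501 rad.
e^{μβ} = e^{0.36×1.501} = 1.717.
T₂ = T₁ · e^{μβ} = 1998 × 1.717 = 3430 N.

T_max ≈ 3430 N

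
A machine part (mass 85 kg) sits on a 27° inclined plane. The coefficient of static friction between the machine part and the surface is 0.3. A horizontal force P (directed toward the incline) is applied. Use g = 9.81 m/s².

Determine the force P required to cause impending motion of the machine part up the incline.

At impending motion up the slope, friction acts down-slope at its limit: f = μ_s N.
Perpendicular to the incline: N = m g cos θ + P sin θ.
Along the incline: P cos θ = m g sin θ + μ_s N = m g sin θ + μ_s (m g cos θ + P sin θ).
Solving, P (cos θ − μ_s sin θ) = m g (sin θ + μ_s cos θ), so P = 85×9.81×(sin 27° + 0.3 cos 27°)/(cos 27° − 0.3 sin 27°) = 834×0.7213/0.7548 = 797 N.

P ≈ 797 N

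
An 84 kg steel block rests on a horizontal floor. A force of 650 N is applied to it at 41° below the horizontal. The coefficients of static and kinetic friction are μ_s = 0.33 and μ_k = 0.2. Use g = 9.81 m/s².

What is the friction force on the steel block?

N = m g + P sin α = 824 + 650×sin 41° = 1250 N.
Horizontally, friction must balance P cos α = 490.6 N.
μ_s N = 0.33 × 1250 = 412.7 N.
490.6 > 412.7 N → the steel block slides; f = μ_k N = 0.2×1250 = 250 N.

f ≈ 250 N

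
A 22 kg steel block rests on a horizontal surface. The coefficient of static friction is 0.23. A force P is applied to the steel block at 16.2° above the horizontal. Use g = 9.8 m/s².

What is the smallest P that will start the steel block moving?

N = m g − P sin α (the pull lifts the steel block).
At impending slip, P cos α = μ_s N = μ_s (m g − P sin α).
Solving: P (cos α + μ_s sin α) = μ_s m g → P = 0.23×216/(cos 16.2° + 0.23 sin 16.2°) = 49.6/1.024 = 48.4 N.

P ≈ 48.4 N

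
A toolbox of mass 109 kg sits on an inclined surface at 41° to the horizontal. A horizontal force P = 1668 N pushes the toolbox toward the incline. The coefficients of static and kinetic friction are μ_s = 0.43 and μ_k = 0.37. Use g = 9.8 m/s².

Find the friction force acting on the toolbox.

f ≈ 558 N (down the incline)

Resolve perpendicular to the incline: N = m g cos θ + P sin θ = 109×9.8×cos 41° + 1668×sin 41° = 1900 N.
Along the incline, the net driving force (taking up-slope positive) is P cos θ − m g sin θ = 1259 − 700.8 = 558.1 N, so equilibrium requires friction f = -558.1 N (down-slope).
Maximum static friction: μ_s N = 0.43 × 1900 = 817.2 N.
Since 558.1 N is within the 817.2 N limit, the toolbox stays put and friction is exactly 558 N.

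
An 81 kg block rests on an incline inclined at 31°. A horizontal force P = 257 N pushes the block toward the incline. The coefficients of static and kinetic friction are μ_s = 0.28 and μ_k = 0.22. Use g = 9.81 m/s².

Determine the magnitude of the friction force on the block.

Normal direction: N = m g cos θ + P sin θ = 813.5 N.
Along the incline, the net driving force (taking up-slope positive) is P cos θ − m g sin θ = 220.3 − 409.3 = -189 N, so equilibrium requires friction f = 189 N (up-slope).
The limit of static friction is μ_s N = 227.8 N.
|f_req| = 189 ≤ 227.8 N → the block is in equilibrium; friction equals the required value.

f ≈ 189 N (up the incline)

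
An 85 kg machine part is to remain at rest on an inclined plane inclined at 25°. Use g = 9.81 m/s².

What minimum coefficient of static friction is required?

μ_s,min ≈ 0.466

At the slip threshold m g sin θ = μ_s m g cos θ, so μ_s,min = tan θ.
μ_s,min = tan 25° = 0.466.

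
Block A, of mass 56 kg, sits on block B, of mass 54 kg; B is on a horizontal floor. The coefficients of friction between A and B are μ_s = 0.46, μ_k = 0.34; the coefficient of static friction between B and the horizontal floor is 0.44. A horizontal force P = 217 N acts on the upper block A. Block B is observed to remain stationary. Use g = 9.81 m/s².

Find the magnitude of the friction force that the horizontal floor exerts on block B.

Between the blocks, N₁ = m_A g = 549.4 N.
Maximum static friction on A from B: μ_s N₁ = 0.46×549.4 = 252.7 N.
P = 217 N is within that limit, so A and B move together (both at rest); the A–B friction is simply f₁ = P = 217 N.
By Newton's third law B feels 217 N forward from A. With B stationary, the floor's static friction on B balances it: f₂ = 217 N (well within μ_s(m_A+m_B)g = 474.8 N).

f ≈ 217 N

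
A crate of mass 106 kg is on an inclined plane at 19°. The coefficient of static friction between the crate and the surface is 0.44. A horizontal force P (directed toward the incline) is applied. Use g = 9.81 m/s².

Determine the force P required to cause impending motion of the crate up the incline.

At impending motion up the slope, friction acts down-slope at its limit: f = μ_s N.
Perpendicular to the incline: N = m g cos θ + P sin θ.
Along the incline: P cos θ = m g sin θ + μ_s N = m g sin θ + μ_s (m g cos θ + P sin θ).
Solving, P (cos θ − μ_s sin θ) = m g (sin θ + μ_s cos θ), so P = 106×9.81×(sin 19° + 0.44 cos 19°)/(cos 19° − 0.44 sin 19°) = 1040×0.7416/0.8023 = 961 N.

P ≈ 961 N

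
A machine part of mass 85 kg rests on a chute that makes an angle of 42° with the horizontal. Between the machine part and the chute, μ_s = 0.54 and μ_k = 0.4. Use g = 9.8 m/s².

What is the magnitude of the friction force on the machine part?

Perpendicular to the surface, N = m g cos θ = 85·9.8·cos 42° = 619 N.
For equilibrium along the incline, friction must balance the weight component: f = m g sin θ = 557.4 N up the slope.
The static-friction ceiling is μ_s N = 0.54 × 619 = 334.3 N.
|557.4| exceeds 334.3 N, so the machine part slips down-slope; friction is kinetic, f = μ_k N = 0.4×619 = 248 N.

f ≈ 248 N (up the incline)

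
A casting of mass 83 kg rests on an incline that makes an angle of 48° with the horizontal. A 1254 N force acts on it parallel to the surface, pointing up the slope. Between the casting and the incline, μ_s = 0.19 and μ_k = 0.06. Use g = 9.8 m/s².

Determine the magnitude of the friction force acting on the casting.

f ≈ 32.7 N (down the incline)

Normal force: N = m g cos θ = 83 × 9.8 × cos 48° = 544.3 N.
The friction needed for equilibrium is m g sin θ − P = 604.5 − 1254 = -649.5 N, measured positive up-slope.
The static-friction ceiling is μ_s N = 0.19 × 544.3 = 103.4 N.
|-649.5| exceeds 103.4 N, so the casting slips up-slope; friction is kinetic, f = μ_k N = 0.06×544.3 = 32.7 N.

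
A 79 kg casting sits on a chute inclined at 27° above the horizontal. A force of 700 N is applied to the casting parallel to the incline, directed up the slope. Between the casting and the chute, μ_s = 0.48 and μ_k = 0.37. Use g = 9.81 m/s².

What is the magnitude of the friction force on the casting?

Normal force: N = m g cos θ = 79 × 9.81 × cos 27° = 690.5 N.
The friction needed for equilibrium is m g sin θ − P = 351.8 − 700 = -348.2 N, measured positive up-slope.
Maximum static friction available: μ_s N = 0.48 × 690.5 = 331.5 N.
|-348.2| exceeds 331.5 N, so the casting slips up-slope; friction is kinetic, f = μ_k N = 0.37×690.5 = 255 N.

f ≈ 255 N (down the incline)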